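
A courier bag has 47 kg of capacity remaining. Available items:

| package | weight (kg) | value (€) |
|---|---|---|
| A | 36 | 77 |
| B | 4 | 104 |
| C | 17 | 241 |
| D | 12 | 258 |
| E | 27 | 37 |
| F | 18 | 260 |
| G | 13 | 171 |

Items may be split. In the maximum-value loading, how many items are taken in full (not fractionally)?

3

Order: B (104/4=26.00) > D (258/12=21.50) > F (260/18=14.44) > C (241/17=14.18) > G (171/13=13.15) > A (77/36=2.14) > E (37/27=1.37)
Fill: take B (4 @ 104) → take D (12 @ 258) → take F (18 @ 260) → take 13/17 of C → 184.29; 47/47 used.
3 item(s) taken whole; one partial (take 13/17 of C).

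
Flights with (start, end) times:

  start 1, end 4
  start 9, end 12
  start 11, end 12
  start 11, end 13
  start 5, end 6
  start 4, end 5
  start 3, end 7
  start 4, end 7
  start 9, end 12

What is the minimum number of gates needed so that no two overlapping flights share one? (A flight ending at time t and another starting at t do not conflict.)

starts: [1, 3, 4, 4, 5, 9, 9, 11, 11]
ends:   [4, 5, 6, 7, 7, 12, 12, 12, 13]
s1→1 s3→2 e4→1 s4→2 s4→3 e5→2 s5→3 e6→2 e7→1 e7→0 s9→1 s9→2 s11→3 s11→4  — peak 4.

4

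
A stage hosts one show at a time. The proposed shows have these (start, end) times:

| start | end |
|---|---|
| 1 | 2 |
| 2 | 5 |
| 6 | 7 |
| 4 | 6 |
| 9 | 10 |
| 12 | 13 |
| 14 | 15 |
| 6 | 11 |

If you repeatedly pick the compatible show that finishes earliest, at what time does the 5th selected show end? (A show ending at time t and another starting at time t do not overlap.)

Greedy by earliest finish: after sorting by end time, pick each interval compatible with the last pick.
Sorted by end: (1,2)  (2,5)  (4,6)  (6,7)  (9,10)  (6,11)  (12,13)  (14,15)
take (1,2); take (2,5); take (6,7); take (9,10); take (12,13); take (14,15).
Selected: (1,2) (2,5) (6,7) (9,10) (12,13) (14,15)

13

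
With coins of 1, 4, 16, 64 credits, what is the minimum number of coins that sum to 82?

Greedy: take as many of the largest coin as possible, then repeat with the remainder.
82 − 1×64→18 − 1×16→2 − 2×1→0
Total coins = 1 + 1 + 2 = 4

4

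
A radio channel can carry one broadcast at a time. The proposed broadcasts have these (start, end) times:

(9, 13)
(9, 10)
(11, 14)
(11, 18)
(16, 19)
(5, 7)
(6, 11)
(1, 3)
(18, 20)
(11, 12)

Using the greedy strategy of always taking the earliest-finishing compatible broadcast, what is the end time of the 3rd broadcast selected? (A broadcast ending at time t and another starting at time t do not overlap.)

10

Sorted by end: (1,3)  (5,7)  (9,10)  (6,11)  (11,12)  (9,13)  (11,14)  (11,18)  (16,19)  (18,20)
take (1,3); take (5,7); take (9,10); take (11,12); take (16,19).
Selected: (1,3) (5,7) (9,10) (11,12) (16,19)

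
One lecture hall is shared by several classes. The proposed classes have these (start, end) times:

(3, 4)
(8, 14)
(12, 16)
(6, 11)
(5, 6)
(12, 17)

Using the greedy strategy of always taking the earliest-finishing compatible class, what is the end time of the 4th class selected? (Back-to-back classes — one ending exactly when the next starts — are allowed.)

Sort by end time and greedily take each interval whose start is ≥ the last chosen end.
Sorted by end: (3,4)  (5,6)  (6,11)  (8,14)  (12,16)  (12,17)
take (3,4); take (5,6); take (6,11); take (12,16); skip (12,17).
Selected: (3,4) (5,6) (6,11) (12,16)

16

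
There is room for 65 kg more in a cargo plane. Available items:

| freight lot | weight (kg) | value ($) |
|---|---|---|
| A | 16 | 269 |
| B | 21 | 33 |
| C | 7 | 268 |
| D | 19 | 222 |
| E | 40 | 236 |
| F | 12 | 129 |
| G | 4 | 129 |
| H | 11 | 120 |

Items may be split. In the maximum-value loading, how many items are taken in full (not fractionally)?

Greedy by value/weight ratio, highest first.
Order: C (268/7=38.29) > G (129/4=32.25) > A (269/16=16.81) > D (222/19=11.68) > H (120/11=10.91) > F (129/12=10.75) > E (236/40=5.90) > B (33/21=1.57)
Fill: take C (7 @ 268) → take G (4 @ 129) → take A (16 @ 269) → take D (19 @ 222) → take H (11 @ 120) → take 8/12 of F → 86.00; 65/65 used.
5 item(s) taken whole; one partial (take 8/12 of F).

5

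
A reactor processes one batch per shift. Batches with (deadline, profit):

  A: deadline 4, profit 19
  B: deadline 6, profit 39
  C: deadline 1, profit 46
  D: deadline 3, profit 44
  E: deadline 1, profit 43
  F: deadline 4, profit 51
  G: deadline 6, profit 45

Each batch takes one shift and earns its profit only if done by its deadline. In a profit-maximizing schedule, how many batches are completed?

By profit: F(d4,51), C(d1,46), G(d6,45), D(d3,44), E(d1,43), B(d6,39), A(d4,19)
F→slot 4; C→slot 1; G→slot 6; D→slot 3; E skipped; B→slot 5; A→slot 2.
6 of 7 scheduled.

6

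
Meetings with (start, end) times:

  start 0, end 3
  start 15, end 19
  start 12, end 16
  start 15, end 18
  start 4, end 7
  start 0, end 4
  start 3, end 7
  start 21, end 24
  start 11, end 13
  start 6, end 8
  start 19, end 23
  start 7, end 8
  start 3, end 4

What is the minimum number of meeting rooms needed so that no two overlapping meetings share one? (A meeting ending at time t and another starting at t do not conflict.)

3

Count concurrent intervals with a sweep; the peak is the room count.
starts: [0, 0, 3, 3, 4, 6, 7, 11, 12, 15, 15, 19, 21]
ends:   [3, 4, 4, 7, 7, 8, 8, 13, 16, 18, 19, 23, 24]
s0→1 s0→2 e3→1 s3→2 s3→3  — peak 3.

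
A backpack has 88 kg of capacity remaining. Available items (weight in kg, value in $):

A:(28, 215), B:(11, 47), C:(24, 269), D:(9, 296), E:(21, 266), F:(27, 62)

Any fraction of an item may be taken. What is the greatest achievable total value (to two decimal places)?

Order: D (296/9=32.89) > E (266/21=12.67) > C (269/24=11.21) > A (215/28=7.68) > B (47/11=4.27) > F (62/27=2.30)
Fill: take D (9 @ 296) → take E (21 @ 266) → take C (24 @ 269) → take A (28 @ 215) → take 6/11 of B → 25.64; 88/88 used.
Total value = 1071.64

1071.64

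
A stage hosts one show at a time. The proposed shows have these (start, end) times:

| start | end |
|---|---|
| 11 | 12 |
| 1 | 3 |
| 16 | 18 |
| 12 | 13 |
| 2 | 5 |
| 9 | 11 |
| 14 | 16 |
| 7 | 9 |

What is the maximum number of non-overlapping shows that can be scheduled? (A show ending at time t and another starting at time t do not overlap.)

Sorted by end: (1,3)  (2,5)  (7,9)  (9,11)  (11,12)  (12,13)  (14,16)  (16,18)
take (1,3); take (7,9); take (9,11); take (11,12); take (12,13); take (14,16); take (16,18).
Selected 7 shows.

7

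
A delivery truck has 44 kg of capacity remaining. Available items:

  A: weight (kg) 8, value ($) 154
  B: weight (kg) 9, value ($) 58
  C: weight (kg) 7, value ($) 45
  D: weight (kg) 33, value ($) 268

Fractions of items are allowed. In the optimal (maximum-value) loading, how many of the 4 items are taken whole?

Sort by value per unit weight and fill in that order.
Order: A (154/8=19.25) > D (268/33=8.12) > B (58/9=6.44) > C (45/7=6.43)
Fill: take A (8 @ 154) → take D (33 @ 268) → take 3/9 of B → 19.33; 44/44 used.
2 item(s) taken whole; one partial (take 3/9 of B).

2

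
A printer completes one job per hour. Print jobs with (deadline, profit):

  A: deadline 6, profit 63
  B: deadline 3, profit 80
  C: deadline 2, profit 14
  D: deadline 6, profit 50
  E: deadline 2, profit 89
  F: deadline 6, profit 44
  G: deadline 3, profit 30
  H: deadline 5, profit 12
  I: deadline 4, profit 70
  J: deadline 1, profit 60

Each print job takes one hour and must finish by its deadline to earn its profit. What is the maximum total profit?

Sort by profit descending; place each in the latest free slot ≤ its deadline.
By profit: E(d2,89), B(d3,80), I(d4,70), A(d6,63), J(d1,60), D(d6,50), F(d6,44), G(d3,30), C(d2,14), H(d5,12)
E→slot 2; B→slot 3; I→slot 4; A→slot 6; J→slot 1; D→slot 5; F skipped; G skipped; C skipped; H skipped.
Profit = 60 + 89 + 80 + 70 + 50 + 63 = 412

412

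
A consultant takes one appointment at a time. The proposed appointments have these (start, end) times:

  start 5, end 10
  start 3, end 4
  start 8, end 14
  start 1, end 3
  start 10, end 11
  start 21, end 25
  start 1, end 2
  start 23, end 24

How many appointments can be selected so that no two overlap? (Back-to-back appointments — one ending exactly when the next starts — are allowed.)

Sorted by end: (1,2)  (1,3)  (3,4)  (5,10)  (10,11)  (8,14)  (23,24)  (21,25)
take (1,2); skip (1,3); take (3,4); take (5,10); take (10,11); take (23,24); skip (21,25).
Selected 5 appointments.

5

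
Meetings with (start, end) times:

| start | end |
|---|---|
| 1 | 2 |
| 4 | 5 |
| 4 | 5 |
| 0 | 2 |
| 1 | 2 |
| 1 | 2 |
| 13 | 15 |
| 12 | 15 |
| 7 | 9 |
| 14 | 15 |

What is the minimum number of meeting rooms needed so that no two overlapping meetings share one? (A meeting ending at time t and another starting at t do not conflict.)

Events (time:±→running): 0:+→1 1:+→2 1:+→3 1:+→4 … peak 4.

4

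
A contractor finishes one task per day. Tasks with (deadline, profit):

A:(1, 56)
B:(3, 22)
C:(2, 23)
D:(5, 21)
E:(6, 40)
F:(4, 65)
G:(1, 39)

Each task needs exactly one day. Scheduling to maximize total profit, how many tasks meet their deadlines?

Sort by profit descending; place each in the latest free slot ≤ its deadline.
Profit order: F=65 A=56 E=40 G=39 C=23 B=22 D=21
Assign: F→slot 4, A→slot 1, E→slot 6, G skipped, C→slot 2, B→slot 3, D→slot 5.
Slots: [1:A] [2:C] [3:B] [4:F] [5:D] [6:E]
6 of 7 scheduled.

6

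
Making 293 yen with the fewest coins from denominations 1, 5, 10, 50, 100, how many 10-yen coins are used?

4

293 − 2×100→93 − 1×50→43 − 4×10→3 − 3×1→0
Count of 10: 4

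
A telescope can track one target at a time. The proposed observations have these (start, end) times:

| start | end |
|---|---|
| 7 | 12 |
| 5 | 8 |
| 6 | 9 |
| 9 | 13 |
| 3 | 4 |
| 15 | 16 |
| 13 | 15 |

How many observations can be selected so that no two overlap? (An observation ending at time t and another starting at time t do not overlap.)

5

Order by finish time; keep every interval that doesn't clash with the previous kept one.
Sorted by end: (3,4)  (5,8)  (6,9)  (7,12)  (9,13)  (13,15)  (15,16)
take (3,4); take (5,8); skip (6,9); take (9,13); take (13,15); take (15,16).
Selected 5 observations.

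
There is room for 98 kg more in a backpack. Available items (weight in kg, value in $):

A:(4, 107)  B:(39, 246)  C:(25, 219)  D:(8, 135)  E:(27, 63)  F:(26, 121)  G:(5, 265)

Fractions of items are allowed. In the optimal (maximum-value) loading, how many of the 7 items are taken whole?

5

Order: G (265/5=53.00) > A (107/4=26.75) > D (135/8=16.88) > C (219/25=8.76) > B (246/39=6.31) > F (121/26=4.65) > E (63/27=2.33)
Fill: take G (5 @ 265) → take A (4 @ 107) → take D (8 @ 135) → take C (25 @ 219) → take B (39 @ 246) → take 17/26 of F → 79.12; 98/98 used.
5 item(s) taken whole; one partial (take 17/26 of F).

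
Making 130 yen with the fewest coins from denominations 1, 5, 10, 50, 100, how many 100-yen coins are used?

130 = 1×100 + 3×10
Count of 100: 1

1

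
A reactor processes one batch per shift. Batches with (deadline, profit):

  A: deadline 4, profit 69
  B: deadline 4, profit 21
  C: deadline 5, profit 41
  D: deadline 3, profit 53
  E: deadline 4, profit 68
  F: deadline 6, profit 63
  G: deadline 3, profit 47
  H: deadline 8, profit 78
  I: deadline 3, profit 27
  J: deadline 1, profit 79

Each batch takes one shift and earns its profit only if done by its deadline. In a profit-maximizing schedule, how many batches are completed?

Sort by profit descending; place each in the latest free slot ≤ its deadline.
By profit: J(d1,79), H(d8,78), A(d4,69), E(d4,68), F(d6,63), D(d3,53), G(d3,47), C(d5,41), I(d3,27), B(d4,21)
J→slot 1; H→slot 8; A→slot 4; E→slot 3; F→slot 6; D→slot 2; G skipped; C→slot 5; I skipped; B skipped.
7 of 10 scheduled.

7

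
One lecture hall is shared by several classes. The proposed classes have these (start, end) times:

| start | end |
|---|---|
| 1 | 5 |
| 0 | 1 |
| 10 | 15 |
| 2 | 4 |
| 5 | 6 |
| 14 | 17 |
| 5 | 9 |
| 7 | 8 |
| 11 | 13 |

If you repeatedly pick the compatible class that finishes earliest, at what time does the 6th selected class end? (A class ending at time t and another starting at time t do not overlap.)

17

By end time: (0,1), (2,4), (1,5), (5,6), (7,8), (5,9), (11,13), (10,15), (14,17).
Pick (0,1); next start ≥ 1 → (2,4); next start ≥ 4 → (5,6); next start ≥ 6 → (7,8); next start ≥ 8 → (11,13); next start ≥ 13 → (14,17).
Selected: (0,1) (2,4) (5,6) (7,8) (11,13) (14,17)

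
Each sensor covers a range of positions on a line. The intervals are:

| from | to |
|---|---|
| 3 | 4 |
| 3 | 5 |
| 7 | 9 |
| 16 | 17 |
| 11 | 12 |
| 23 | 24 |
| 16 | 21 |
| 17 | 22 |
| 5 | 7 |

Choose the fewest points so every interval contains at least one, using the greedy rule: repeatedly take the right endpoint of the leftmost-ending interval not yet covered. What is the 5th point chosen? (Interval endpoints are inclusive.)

By right end: [3,4]  [3,5]  [5,7]  [7,9]  [11,12]  [16,17]  [16,21]  [17,22]  [23,24]
[3,4] uncovered → point at 4; [5,7] uncovered → point at 7; [11,12] uncovered → point at 12; [16,17] uncovered → point at 17; [23,24] uncovered → point at 24.
Points: 4, 7, 12, 17, 24 (5 total).

24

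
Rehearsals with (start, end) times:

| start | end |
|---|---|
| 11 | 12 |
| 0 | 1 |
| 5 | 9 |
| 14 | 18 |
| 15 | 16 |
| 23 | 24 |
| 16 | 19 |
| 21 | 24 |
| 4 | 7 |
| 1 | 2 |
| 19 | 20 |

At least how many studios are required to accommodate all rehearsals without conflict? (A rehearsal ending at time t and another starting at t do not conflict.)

2

starts: [0, 1, 4, 5, 11, 14, 15, 16, 19, 21, 23]
ends:   [1, 2, 7, 9, 12, 16, 18, 19, 20, 24, 24]
s0→1 e1→0 s1→1 e2→0 s4→1 s5→2  — peak 2.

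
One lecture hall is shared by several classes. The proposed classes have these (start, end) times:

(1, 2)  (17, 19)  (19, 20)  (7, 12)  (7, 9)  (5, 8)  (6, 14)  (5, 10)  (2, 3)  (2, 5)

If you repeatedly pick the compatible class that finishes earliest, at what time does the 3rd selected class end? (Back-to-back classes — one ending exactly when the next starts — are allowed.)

Greedy by earliest finish: after sorting by end time, pick each interval compatible with the last pick.
Sorted by end: (1,2)  (2,3)  (2,5)  (5,8)  (7,9)  (5,10)  (7,12)  (6,14)  (17,19)  (19,20)
take (1,2); take (2,3); take (5,8); skip (7,12); take (17,19); take (19,20).
Selected: (1,2) (2,3) (5,8) (17,19) (19,20)

8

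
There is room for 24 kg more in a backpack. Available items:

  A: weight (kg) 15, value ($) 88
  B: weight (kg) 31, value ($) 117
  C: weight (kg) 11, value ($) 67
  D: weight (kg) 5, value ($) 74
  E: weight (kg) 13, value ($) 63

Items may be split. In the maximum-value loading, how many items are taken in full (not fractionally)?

Sort by value per unit weight and fill in that order.
Ratios (sorted): D 14.80, C 6.09, A 5.87, E 4.85, B 3.77
take D (5 @ 74); take C (11 @ 67); take 8/15 of A → 46.93. Capacity used 24/24.
2 item(s) taken whole; one partial (take 8/15 of A).

2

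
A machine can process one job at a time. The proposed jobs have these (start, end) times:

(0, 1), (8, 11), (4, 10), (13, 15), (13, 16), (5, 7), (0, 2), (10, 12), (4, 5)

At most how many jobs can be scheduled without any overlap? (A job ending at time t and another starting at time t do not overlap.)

Order by finish time; keep every interval that doesn't clash with the previous kept one.
Sorted by end: (0,1)  (0,2)  (4,5)  (5,7)  (4,10)  (8,11)  (10,12)  (13,15)  (13,16)
take (0,1); take (4,5); take (5,7); take (8,11); take (13,15).
Selected 5 jobs.

5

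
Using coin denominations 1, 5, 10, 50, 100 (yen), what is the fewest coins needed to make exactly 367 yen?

367 − 3×100→67 − 1×50→17 − 1×10→7 − 1×5→2 − 2×1→0
Total coins = 3 + 1 + 1 + 1 + 2 = 8

8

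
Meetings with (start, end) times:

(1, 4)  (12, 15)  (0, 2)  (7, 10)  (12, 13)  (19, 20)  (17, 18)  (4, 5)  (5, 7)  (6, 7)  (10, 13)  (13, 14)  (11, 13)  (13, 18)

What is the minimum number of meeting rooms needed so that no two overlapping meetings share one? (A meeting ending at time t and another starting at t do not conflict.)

4

starts: [0, 1, 4, 5, 6, 7, 10, 11, 12, 12, 13, 13, 17, 19]
ends:   [2, 4, 5, 7, 7, 10, 13, 13, 13, 14, 15, 18, 18, 20]
s0→1 s1→2 e2→1 e4→0 s4→1 e5→0 s5→1 s6→2 e7→1 e7→0 s7→1 e10→0 s10→1 s11→2 s12→3 s12→4  — peak 4.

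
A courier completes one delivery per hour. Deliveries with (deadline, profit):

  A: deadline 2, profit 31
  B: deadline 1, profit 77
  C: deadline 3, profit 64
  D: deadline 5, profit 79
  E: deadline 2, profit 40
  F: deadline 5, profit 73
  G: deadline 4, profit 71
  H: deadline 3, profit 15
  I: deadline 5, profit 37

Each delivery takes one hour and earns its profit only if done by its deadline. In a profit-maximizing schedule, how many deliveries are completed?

Profit order: D=79 B=77 F=73 G=71 C=64 E=40 I=37 A=31 H=15
Assign: D→slot 5, B→slot 1, F→slot 4, G→slot 3, C→slot 2, E skipped, I skipped, A skipped, H skipped.
Slots: [1:B] [2:C] [3:G] [4:F] [5:D]
5 of 9 scheduled.

5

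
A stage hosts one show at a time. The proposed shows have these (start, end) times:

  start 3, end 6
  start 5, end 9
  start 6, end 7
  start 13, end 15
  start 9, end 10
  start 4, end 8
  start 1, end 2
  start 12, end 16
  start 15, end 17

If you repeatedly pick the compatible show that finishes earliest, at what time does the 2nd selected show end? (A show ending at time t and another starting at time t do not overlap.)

Greedy by earliest finish: after sorting by end time, pick each interval compatible with the last pick.
By end time: (1,2), (3,6), (6,7), (4,8), (5,9), (9,10), (13,15), (12,16), (15,17).
Pick (1,2); next start ≥ 2 → (3,6); next start ≥ 6 → (6,7); next start ≥ 7 → (9,10); next start ≥ 10 → (13,15); next start ≥ 15 → (15,17).
Selected: (1,2) (3,6) (6,7) (9,10) (13,15) (15,17)

6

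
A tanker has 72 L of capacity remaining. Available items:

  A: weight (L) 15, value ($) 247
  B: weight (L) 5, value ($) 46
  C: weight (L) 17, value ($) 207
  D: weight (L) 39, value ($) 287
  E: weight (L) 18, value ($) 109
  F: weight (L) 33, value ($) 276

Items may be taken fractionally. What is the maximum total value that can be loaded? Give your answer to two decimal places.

790.72

Sort by value per unit weight and fill in that order.
Order: A (247/15=16.47) > C (207/17=12.18) > B (46/5=9.20) > F (276/33=8.36) > D (287/39=7.36) > E (109/18=6.06)
Fill: take A (15 @ 247) → take C (17 @ 207) → take B (5 @ 46) → take F (33 @ 276) → take 2/39 of D → 14.72; 72/72 used.
Total value = 790.72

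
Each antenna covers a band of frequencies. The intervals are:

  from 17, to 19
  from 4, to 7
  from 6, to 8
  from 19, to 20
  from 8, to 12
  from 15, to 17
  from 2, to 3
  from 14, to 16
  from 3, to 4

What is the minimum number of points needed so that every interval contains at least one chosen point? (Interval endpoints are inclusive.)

5

Sorted: [2,3] [3,4] [4,7] [6,8] [8,12] [14,16] [15,17] [17,19] [19,20]
{[2,3],[3,4]} hit by 3; {[4,7],[6,8]} hit by 7; {[8,12]} hit by 12; {[14,16],[15,17]} hit by 16; {[17,19],[19,20]} hit by 19.
Points: 3, 7, 12, 16, 19 (5 total).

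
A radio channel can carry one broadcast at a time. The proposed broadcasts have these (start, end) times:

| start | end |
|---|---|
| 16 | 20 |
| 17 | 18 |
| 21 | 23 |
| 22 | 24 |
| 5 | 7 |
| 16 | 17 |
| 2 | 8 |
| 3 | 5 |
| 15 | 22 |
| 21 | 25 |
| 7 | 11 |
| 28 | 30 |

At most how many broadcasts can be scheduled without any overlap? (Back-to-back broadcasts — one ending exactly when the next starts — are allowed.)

Sort by end time and greedily take each interval whose start is ≥ the last chosen end.
Sorted by end: (3,5)  (5,7)  (2,8)  (7,11)  (16,17)  (17,18)  (16,20)  (15,22)  (21,23)  (22,24)  (21,25)  (28,30)
take (3,5); take (5,7); skip (2,8); take (7,11); take (16,17); take (17,18); skip (15,22); take (21,23); take (28,30).
Selected 7 broadcasts.

7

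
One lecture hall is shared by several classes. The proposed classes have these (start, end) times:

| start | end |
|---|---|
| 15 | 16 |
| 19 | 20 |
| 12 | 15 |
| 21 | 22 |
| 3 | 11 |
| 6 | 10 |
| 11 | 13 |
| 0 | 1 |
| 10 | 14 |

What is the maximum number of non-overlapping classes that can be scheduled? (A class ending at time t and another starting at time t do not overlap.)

Order by finish time; keep every interval that doesn't clash with the previous kept one.
Sorted by end: (0,1)  (6,10)  (3,11)  (11,13)  (10,14)  (12,15)  (15,16)  (19,20)  (21,22)
take (0,1); take (6,10); take (11,13); skip (10,14); take (15,16); take (19,20); take (21,22).
Selected 6 classes.

6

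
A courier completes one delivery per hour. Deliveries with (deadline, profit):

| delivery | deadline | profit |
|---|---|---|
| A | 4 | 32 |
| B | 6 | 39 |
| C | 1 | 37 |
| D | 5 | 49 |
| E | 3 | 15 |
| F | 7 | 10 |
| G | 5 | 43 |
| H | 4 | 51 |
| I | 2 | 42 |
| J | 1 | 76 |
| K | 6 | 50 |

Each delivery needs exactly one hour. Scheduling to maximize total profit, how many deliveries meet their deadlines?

Take jobs in profit order; each goes to the latest open slot no later than its deadline.
Profit order: J=76 H=51 K=50 D=49 G=43 I=42 B=39 C=37 A=32 E=15 F=10
Assign: J→slot 1, H→slot 4, K→slot 6, D→slot 5, G→slot 3, I→slot 2, B skipped, C skipped, A skipped, E skipped, F→slot 7.
Slots: [1:J] [2:I] [3:G] [4:H] [5:D] [6:K] [7:F]
7 of 11 scheduled.

7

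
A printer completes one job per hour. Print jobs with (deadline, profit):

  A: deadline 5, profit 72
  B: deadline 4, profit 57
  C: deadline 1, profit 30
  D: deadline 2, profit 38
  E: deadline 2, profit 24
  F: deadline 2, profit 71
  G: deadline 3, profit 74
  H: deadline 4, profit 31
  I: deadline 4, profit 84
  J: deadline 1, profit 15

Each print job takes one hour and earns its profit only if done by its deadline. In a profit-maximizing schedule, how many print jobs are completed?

5

By profit: I(d4,84), G(d3,74), A(d5,72), F(d2,71), B(d4,57), D(d2,38), H(d4,31), C(d1,30), E(d2,24), J(d1,15)
I→slot 4; G→slot 3; A→slot 5; F→slot 2; B→slot 1; D skipped; H skipped; C skipped; E skipped; J skipped.
5 of 10 scheduled.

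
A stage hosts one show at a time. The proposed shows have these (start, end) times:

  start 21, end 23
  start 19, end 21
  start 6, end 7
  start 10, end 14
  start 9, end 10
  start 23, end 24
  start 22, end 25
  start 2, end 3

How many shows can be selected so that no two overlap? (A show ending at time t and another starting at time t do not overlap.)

7

Sort by end time and greedily take each interval whose start is ≥ the last chosen end.
By end time: (2,3), (6,7), (9,10), (10,14), (19,21), (21,23), (23,24), (22,25).
Pick (2,3); next start ≥ 3 → (6,7); next start ≥ 7 → (9,10); next start ≥ 10 → (10,14); next start ≥ 14 → (19,21); next start ≥ 21 → (21,23); next start ≥ 23 → (23,24).
Selected 7 shows.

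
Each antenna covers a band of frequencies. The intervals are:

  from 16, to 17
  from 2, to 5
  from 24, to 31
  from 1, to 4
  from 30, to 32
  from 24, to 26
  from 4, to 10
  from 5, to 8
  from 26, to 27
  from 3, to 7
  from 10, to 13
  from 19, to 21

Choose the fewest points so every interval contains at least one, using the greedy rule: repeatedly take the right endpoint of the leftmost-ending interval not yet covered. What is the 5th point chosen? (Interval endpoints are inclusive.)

Sorted: [1,4] [2,5] [3,7] [5,8] [4,10] [10,13] [16,17] [19,21] [24,26] [26,27] [24,31] [30,32]
{[1,4],[2,5],[3,7]} hit by 4; {[5,8],[4,10]} hit by 8; {[10,13]} hit by 13; {[16,17]} hit by 17; {[19,21]} hit by 21; {[24,26],[26,27],[24,31]} hit by 26; {[30,32]} hit by 32.
Points: 4, 8, 13, 17, 21, 26, 32 (7 total).

21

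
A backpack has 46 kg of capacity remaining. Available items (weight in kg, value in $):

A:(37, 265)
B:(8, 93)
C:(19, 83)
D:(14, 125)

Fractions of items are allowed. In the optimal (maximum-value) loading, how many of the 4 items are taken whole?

Ratios (sorted): B 11.62, D 8.93, A 7.16, C 4.37
take B (8 @ 93); take D (14 @ 125); take 24/37 of A → 171.89. Capacity used 46/46.
2 item(s) taken whole; one partial (take 24/37 of A).

2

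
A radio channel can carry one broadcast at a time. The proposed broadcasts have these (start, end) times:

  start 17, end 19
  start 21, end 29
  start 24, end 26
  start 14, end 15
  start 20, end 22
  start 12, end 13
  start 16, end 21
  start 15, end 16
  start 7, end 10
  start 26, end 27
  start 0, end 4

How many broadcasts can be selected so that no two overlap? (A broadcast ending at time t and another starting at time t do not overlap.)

9

Sorted by end: (0,4)  (7,10)  (12,13)  (14,15)  (15,16)  (17,19)  (16,21)  (20,22)  (24,26)  (26,27)  (21,29)
take (0,4); take (7,10); take (12,13); take (14,15); take (15,16); take (17,19); skip (16,21); take (20,22); take (24,26); take (26,27); skip (21,29).
Selected 9 broadcasts.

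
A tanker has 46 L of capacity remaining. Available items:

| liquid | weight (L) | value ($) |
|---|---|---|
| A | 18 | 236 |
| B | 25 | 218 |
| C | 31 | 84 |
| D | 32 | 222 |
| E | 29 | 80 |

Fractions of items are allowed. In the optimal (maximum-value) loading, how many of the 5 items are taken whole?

2

Ratios (sorted): A 13.11, B 8.72, D 6.94, E 2.76, C 2.71
take A (18 @ 236); take B (25 @ 218); take 3/32 of D → 20.81. Capacity used 46/46.
2 item(s) taken whole; one partial (take 3/32 of D).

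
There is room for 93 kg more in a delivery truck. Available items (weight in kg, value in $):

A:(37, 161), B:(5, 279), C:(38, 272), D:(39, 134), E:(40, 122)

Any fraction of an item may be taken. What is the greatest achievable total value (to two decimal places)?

Greedy by value/weight ratio, highest first.
Order: B (279/5=55.80) > C (272/38=7.16) > A (161/37=4.35) > D (134/39=3.44) > E (122/40=3.05)
Fill: take B (5 @ 279) → take C (38 @ 272) → take A (37 @ 161) → take 13/39 of D → 44.67; 93/93 used.
Total value = 756.67

756.67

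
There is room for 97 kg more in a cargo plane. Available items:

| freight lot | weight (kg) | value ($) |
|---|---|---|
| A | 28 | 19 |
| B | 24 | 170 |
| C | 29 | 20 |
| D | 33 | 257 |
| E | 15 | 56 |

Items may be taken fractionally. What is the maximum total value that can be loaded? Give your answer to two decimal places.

Ratios (sorted): D 7.79, B 7.08, E 3.73, C 0.69, A 0.68
take D (33 @ 257); take B (24 @ 170); take E (15 @ 56); take 25/29 of C → 17.24. Capacity used 97/97.
Total value = 500.24

500.24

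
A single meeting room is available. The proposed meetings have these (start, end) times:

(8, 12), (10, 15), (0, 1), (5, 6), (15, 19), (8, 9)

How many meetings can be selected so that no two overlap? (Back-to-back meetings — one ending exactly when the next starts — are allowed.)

Order by finish time; keep every interval that doesn't clash with the previous kept one.
By end time: (0,1), (5,6), (8,9), (8,12), (10,15), (15,19).
Pick (0,1); next start ≥ 1 → (5,6); next start ≥ 6 → (8,9); next start ≥ 9 → (10,15); next start ≥ 15 → (15,19).
Selected 5 meetings.

5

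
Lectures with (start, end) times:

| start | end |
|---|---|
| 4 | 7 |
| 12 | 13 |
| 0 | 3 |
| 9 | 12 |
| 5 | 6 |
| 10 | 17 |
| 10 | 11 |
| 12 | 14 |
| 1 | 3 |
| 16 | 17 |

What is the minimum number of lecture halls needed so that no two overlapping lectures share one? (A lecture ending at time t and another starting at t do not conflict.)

3

The answer is the maximum number of intervals overlapping at any instant.
starts: [0, 1, 4, 5, 9, 10, 10, 12, 12, 16]
ends:   [3, 3, 6, 7, 11, 12, 13, 14, 17, 17]
s0→1 s1→2 e3→1 e3→0 s4→1 s5→2 e6→1 e7→0 s9→1 s10→2 s10→3  — peak 3.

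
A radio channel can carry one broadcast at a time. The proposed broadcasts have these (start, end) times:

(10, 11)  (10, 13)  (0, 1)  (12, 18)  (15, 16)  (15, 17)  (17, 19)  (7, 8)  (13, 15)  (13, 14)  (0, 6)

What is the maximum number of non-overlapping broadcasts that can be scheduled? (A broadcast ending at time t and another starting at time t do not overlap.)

Sort by end time and greedily take each interval whose start is ≥ the last chosen end.
Sorted by end: (0,1)  (0,6)  (7,8)  (10,11)  (10,13)  (13,14)  (13,15)  (15,16)  (15,17)  (12,18)  (17,19)
take (0,1); skip (0,6); take (7,8); take (10,11); skip (10,13); take (13,14); take (15,16); take (17,19).
Selected 6 broadcasts.

6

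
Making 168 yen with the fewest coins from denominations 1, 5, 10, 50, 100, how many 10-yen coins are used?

1

Greedy: take as many of the largest coin as possible, then repeat with the remainder.
168 − 1×100→68 − 1×50→18 − 1×10→8 − 1×5→3 − 3×1→0
Count of 10: 1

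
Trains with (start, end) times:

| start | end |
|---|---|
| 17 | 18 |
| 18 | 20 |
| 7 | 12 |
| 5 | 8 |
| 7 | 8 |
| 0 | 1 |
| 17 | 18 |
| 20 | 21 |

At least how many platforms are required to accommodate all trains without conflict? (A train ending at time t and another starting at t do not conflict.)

The answer is the maximum number of intervals overlapping at any instant.
starts: [0, 5, 7, 7, 17, 17, 18, 20]
ends:   [1, 8, 8, 12, 18, 18, 20, 21]
s0→1 e1→0 s5→1 s7→2 s7→3  — peak 3.

3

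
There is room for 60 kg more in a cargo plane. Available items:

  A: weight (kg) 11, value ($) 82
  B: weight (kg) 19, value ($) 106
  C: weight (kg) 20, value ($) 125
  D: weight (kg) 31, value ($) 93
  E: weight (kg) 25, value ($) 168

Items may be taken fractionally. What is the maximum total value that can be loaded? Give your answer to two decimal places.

Order: A (82/11=7.45) > E (168/25=6.72) > C (125/20=6.25) > B (106/19=5.58) > D (93/31=3.00)
Fill: take A (11 @ 82) → take E (25 @ 168) → take C (20 @ 125) → take 4/19 of B → 22.32; 60/60 used.
Total value = 397.32

397.32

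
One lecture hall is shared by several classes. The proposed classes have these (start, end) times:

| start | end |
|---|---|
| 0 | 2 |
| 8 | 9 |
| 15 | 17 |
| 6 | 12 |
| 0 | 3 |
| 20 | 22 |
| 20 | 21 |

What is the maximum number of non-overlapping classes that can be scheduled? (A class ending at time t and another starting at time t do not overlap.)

Sorted by end: (0,2)  (0,3)  (8,9)  (6,12)  (15,17)  (20,21)  (20,22)
take (0,2); take (8,9); skip (6,12); take (15,17); take (20,21); skip (20,22).
Selected 4 classes.

4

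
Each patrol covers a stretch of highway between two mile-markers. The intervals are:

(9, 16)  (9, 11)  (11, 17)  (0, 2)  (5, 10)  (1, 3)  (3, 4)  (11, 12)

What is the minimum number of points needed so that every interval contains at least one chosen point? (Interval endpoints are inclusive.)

Process intervals by earliest right end; each time one isn't hit yet, stab at its right endpoint.
Sorted: [0,2] [1,3] [3,4] [5,10] [9,11] [11,12] [9,16] [11,17]
{[0,2],[1,3]} hit by 2; {[3,4]} hit by 4; {[5,10],[9,11]} hit by 10; {[11,12],[9,16],[11,17]} hit by 12.
Points: 2, 4, 10, 12 (4 total).

4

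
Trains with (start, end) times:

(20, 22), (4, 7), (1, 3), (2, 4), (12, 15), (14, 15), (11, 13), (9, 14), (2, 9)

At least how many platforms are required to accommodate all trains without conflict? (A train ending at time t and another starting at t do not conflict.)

starts: [1, 2, 2, 4, 9, 11, 12, 14, 20]
ends:   [3, 4, 7, 9, 13, 14, 15, 15, 22]
s1→1 s2→2 s2→3  — peak 3.

3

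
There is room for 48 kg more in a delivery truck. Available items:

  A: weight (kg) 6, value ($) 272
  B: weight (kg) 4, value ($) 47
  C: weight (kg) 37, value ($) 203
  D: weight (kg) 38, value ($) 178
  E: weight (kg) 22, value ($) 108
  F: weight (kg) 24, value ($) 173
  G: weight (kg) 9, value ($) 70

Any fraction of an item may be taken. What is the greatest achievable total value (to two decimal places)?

589.43

Ratios (sorted): A 45.33, B 11.75, G 7.78, F 7.21, C 5.49, E 4.91, D 4.68
take A (6 @ 272); take B (4 @ 47); take G (9 @ 70); take F (24 @ 173); take 5/37 of C → 27.43. Capacity used 48/48.
Total value = 589.43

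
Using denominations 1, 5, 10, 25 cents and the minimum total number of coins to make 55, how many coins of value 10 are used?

55 − 2×25→5 − 1×5→0
Count of 10: 0

0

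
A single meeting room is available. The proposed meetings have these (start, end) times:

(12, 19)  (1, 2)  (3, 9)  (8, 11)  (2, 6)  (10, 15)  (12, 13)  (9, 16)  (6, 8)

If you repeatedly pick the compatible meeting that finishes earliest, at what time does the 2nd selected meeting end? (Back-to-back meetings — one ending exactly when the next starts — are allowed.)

6

Greedy by earliest finish: after sorting by end time, pick each interval compatible with the last pick.
Sorted by end: (1,2)  (2,6)  (6,8)  (3,9)  (8,11)  (12,13)  (10,15)  (9,16)  (12,19)
take (1,2); take (2,6); take (6,8); skip (3,9); take (8,11); take (12,13); skip (10,15).
Selected: (1,2) (2,6) (6,8) (8,11) (12,13)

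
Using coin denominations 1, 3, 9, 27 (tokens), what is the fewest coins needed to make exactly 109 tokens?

Use the largest denomination that fits, subtract, and repeat.
109 = 4×27 + 1×1
Total coins = 4 + 1 = 5

5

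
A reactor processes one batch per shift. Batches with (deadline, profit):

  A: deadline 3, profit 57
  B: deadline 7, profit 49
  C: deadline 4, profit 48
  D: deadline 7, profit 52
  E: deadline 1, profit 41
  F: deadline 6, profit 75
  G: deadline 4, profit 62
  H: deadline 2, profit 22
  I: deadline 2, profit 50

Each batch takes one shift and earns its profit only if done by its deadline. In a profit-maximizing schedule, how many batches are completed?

Profit order: F=75 G=62 A=57 D=52 I=50 B=49 C=48 E=41 H=22
Assign: F→slot 6, G→slot 4, A→slot 3, D→slot 7, I→slot 2, B→slot 5, C→slot 1, E skipped, H skipped.
Slots: [1:C] [2:I] [3:A] [4:G] [5:B] [6:F] [7:D]
7 of 9 scheduled.

7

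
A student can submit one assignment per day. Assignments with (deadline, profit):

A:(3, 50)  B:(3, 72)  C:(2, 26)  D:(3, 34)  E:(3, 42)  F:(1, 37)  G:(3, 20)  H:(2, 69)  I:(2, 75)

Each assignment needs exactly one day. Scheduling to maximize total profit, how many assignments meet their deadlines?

3

By profit: I(d2,75), B(d3,72), H(d2,69), A(d3,50), E(d3,42), F(d1,37), D(d3,34), C(d2,26), G(d3,20)
I→slot 2; B→slot 3; H→slot 1; A skipped; E skipped; F skipped; D skipped; C skipped; G skipped.
3 of 9 scheduled.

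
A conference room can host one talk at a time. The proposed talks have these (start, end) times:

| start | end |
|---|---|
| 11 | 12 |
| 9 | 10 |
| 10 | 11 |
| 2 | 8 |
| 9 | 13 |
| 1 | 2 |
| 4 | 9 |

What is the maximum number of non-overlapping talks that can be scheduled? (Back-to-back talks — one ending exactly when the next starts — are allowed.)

Sorted by end: (1,2)  (2,8)  (4,9)  (9,10)  (10,11)  (11,12)  (9,13)
take (1,2); take (2,8); take (9,10); take (10,11); take (11,12); skip (9,13).
Selected 5 talks.

5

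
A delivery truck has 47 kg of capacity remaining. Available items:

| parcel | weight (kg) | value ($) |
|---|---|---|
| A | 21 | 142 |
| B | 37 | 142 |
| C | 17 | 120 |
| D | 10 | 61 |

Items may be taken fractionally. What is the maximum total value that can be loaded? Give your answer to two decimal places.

316.90

Order: C (120/17=7.06) > A (142/21=6.76) > D (61/10=6.10) > B (142/37=3.84)
Fill: take C (17 @ 120) → take A (21 @ 142) → take 9/10 of D → 54.90; 47/47 used.
Total value = 316.90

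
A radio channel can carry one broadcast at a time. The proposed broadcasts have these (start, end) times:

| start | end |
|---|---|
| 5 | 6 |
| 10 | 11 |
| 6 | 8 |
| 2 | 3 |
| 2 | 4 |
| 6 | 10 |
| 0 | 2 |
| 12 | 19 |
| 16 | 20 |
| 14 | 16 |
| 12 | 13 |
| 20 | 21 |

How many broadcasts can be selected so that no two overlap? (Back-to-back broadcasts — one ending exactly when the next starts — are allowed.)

Order by finish time; keep every interval that doesn't clash with the previous kept one.
Sorted by end: (0,2)  (2,3)  (2,4)  (5,6)  (6,8)  (6,10)  (10,11)  (12,13)  (14,16)  (12,19)  (16,20)  (20,21)
take (0,2); take (2,3); skip (2,4); take (5,6); take (6,8); take (10,11); take (12,13); take (14,16); take (16,20); take (20,21).
Selected 9 broadcasts.

9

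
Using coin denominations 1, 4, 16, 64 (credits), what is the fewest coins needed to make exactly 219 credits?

219 = 3×64 + 1×16 + 2×4 + 3×1
Total coins = 3 + 1 + 2 + 3 = 9

9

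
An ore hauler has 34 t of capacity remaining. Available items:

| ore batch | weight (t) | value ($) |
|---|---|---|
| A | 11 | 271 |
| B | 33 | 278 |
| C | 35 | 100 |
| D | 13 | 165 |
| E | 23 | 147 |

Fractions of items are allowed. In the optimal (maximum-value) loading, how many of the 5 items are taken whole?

Order: A (271/11=24.64) > D (165/13=12.69) > B (278/33=8.42) > E (147/23=6.39) > C (100/35=2.86)
Fill: take A (11 @ 271) → take D (13 @ 165) → take 10/33 of B → 84.24; 34/34 used.
2 item(s) taken whole; one partial (take 10/33 of B).

2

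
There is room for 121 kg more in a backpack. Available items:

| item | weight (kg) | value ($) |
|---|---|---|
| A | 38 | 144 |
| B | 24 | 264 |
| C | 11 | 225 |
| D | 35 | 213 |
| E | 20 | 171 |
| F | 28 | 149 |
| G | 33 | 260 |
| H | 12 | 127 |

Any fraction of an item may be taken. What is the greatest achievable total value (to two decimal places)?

Order: C (225/11=20.45) > B (264/24=11.00) > H (127/12=10.58) > E (171/20=8.55) > G (260/33=7.88) > D (213/35=6.09) > F (149/28=5.32) > A (144/38=3.79)
Fill: take C (11 @ 225) → take B (24 @ 264) → take H (12 @ 127) → take E (20 @ 171) → take G (33 @ 260) → take 21/35 of D → 127.80; 121/121 used.
Total value = 1174.80

1174.80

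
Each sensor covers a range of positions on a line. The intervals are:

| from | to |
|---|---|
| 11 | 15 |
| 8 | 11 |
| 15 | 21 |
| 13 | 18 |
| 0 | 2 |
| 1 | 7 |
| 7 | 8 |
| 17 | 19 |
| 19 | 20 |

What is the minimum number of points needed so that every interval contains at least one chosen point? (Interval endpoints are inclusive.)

Sort by right endpoint; whenever an interval is uncovered, place a point at its right end.
Sorted: [0,2] [1,7] [7,8] [8,11] [11,15] [13,18] [17,19] [19,20] [15,21]
{[0,2],[1,7]} hit by 2; {[7,8],[8,11]} hit by 8; {[11,15],[13,18]} hit by 15; {[17,19],[19,20],[15,21]} hit by 19.
Points: 2, 8, 15, 19 (4 total).

4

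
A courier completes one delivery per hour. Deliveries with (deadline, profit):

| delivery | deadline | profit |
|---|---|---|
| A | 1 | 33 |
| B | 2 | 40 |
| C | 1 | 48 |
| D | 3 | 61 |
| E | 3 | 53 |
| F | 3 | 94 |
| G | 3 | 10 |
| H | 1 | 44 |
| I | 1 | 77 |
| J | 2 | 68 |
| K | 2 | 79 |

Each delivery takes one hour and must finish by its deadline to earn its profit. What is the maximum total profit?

250

Profit order: F=94 K=79 I=77 J=68 D=61 E=53 C=48 H=44 B=40 A=33 G=10
Assign: F→slot 3, K→slot 2, I→slot 1, J skipped, D skipped, E skipped, C skipped, H skipped, B skipped, A skipped, G skipped.
Slots: [1:I] [2:K] [3:F]
Profit = 77 + 79 + 94 = 250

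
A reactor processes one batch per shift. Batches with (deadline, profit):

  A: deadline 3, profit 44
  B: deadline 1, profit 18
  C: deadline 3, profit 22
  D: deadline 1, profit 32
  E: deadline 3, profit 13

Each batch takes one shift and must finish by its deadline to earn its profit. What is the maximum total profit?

98

Sort by profit descending; place each in the latest free slot ≤ its deadline.
Profit order: A=44 D=32 C=22 B=18 E=13
Assign: A→slot 3, D→slot 1, C→slot 2, B skipped, E skipped.
Slots: [1:D] [2:C] [3:A]
Profit = 32 + 22 + 44 = 98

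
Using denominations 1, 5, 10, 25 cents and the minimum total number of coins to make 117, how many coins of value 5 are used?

117 = 4×25 + 1×10 + 1×5 + 2×1
Count of 5: 1

1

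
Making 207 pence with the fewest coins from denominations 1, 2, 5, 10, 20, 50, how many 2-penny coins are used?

207 − 4×50→7 − 1×5→2 − 1×2→0
Count of 2: 1

1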